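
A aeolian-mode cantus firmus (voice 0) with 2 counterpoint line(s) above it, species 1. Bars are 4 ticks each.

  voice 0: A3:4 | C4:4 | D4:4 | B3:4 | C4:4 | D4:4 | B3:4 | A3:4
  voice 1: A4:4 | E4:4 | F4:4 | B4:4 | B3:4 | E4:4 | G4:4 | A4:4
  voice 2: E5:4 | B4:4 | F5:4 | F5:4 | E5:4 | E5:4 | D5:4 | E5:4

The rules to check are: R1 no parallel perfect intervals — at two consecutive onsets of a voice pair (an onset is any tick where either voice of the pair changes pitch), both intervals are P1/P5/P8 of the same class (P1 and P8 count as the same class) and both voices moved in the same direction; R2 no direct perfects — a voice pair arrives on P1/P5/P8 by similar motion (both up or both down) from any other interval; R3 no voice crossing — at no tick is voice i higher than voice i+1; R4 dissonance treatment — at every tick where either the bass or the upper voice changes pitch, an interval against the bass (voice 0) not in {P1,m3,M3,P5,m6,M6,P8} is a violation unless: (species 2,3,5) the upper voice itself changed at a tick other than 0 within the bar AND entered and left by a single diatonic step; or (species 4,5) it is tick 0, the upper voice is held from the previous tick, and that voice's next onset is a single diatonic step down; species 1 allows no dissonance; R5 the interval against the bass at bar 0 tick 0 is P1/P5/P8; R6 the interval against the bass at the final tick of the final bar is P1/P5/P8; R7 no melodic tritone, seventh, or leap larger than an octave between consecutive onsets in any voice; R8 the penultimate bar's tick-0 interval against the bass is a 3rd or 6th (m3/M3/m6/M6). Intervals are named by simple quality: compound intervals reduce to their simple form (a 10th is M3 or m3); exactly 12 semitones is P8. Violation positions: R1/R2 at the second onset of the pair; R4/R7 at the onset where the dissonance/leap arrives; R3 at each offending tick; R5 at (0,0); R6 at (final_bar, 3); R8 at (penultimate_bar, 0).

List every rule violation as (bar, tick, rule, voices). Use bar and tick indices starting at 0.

(1, 0, R1, (1, 2))
(1, 0, R4, (0, 2))
(2, 0, R2, (1, 2))
(2, 0, R7, (2,))
(3, 0, R4, (0, 2))
(3, 0, R7, (1,))
(4, 0, R3, (0, 1))
(4, 0, R4, (0, 1))
(4, 1, R3, (0, 1))
(4, 2, R3, (0, 1))
(4, 3, R3, (0, 1))
(5, 0, R4, (0, 1))
(5, 0, R4, (0, 2))
(7, 0, R1, (1, 2))

bar 0: v0=A3 v1=A4 v2=E5 downbeat P5
bar 1: v0=C4 v1=E4 v2=B4 downbeat M7
bar 2: v0=D4 v1=F4 v2=F5 downbeat m3
bar 3: v0=B3 v1=B4 v2=F5 downbeat TT
bar 4: v0=C4 v1=B3 v2=E5 downbeat M3
bar 5: v0=D4 v1=E4 v2=E5 downbeat M2
bar 6: v0=B3 v1=G4 v2=D5 downbeat m3
bar 7: v0=A3 v1=A4 v2=E5 downbeat P5
  -> R1 @ bar 1 tick 0 v(1, 2): A4/E5 P5 -> E4/B4 P5 similar
  -> R4 @ bar 1 tick 0 v(0, 2): C4/B4 M7 untreated
  -> R2 @ bar 2 tick 0 v(1, 2): E4/B4 P5 -> F4/F5 P8 similar
  -> R7 @ bar 2 tick 0 v(2,): B4->F5 leap 6st
  -> R4 @ bar 3 tick 0 v(0, 2): B3/F5 TT untreated
  -> R7 @ bar 3 tick 0 v(1,): F4->B4 leap 6st
  -> R3 @ bar 4 tick 0 v(0, 1): C4 above B3
  -> R4 @ bar 4 tick 0 v(0, 1): C4/B3 m2 untreated
  -> R3 @ bar 4 tick 1 v(0, 1): C4 above B3
  -> R3 @ bar 4 tick 2 v(0, 1): C4 above B3
  -> R3 @ bar 4 tick 3 v(0, 1): C4 above B3
  -> R4 @ bar 5 tick 0 v(0, 1): D4/E4 M2 untreated
  -> R4 @ bar 5 tick 0 v(0, 2): D4/E5 M2 untreated
  -> R1 @ bar 7 tick 0 v(1, 2): G4/D5 P5 -> A4/E5 P5 similar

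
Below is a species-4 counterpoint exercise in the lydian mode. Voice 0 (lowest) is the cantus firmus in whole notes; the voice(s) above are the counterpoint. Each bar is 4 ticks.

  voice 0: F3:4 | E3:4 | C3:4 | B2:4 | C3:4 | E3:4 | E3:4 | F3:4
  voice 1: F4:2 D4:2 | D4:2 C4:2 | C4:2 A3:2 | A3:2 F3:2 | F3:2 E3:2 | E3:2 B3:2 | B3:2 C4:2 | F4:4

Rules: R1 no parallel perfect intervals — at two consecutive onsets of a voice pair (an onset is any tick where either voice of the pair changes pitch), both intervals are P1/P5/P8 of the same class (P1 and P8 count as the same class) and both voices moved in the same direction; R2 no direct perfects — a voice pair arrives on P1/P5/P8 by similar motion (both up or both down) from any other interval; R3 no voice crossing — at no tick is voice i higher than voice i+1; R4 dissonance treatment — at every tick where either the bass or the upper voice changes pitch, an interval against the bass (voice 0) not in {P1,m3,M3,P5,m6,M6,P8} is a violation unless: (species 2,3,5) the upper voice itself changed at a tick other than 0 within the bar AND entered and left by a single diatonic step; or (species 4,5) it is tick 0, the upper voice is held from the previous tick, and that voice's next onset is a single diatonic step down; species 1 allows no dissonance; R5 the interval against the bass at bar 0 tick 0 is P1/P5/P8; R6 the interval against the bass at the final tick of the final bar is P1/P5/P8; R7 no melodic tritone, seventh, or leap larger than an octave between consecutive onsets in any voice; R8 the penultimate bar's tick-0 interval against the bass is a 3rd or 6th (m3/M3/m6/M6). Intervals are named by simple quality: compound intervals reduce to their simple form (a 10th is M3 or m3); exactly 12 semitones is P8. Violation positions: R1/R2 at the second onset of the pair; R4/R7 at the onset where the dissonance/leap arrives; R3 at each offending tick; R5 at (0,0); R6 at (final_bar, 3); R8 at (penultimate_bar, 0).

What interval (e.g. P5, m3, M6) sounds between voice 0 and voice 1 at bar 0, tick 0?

P8

voice 0=F3 voice 1=F4 -> P8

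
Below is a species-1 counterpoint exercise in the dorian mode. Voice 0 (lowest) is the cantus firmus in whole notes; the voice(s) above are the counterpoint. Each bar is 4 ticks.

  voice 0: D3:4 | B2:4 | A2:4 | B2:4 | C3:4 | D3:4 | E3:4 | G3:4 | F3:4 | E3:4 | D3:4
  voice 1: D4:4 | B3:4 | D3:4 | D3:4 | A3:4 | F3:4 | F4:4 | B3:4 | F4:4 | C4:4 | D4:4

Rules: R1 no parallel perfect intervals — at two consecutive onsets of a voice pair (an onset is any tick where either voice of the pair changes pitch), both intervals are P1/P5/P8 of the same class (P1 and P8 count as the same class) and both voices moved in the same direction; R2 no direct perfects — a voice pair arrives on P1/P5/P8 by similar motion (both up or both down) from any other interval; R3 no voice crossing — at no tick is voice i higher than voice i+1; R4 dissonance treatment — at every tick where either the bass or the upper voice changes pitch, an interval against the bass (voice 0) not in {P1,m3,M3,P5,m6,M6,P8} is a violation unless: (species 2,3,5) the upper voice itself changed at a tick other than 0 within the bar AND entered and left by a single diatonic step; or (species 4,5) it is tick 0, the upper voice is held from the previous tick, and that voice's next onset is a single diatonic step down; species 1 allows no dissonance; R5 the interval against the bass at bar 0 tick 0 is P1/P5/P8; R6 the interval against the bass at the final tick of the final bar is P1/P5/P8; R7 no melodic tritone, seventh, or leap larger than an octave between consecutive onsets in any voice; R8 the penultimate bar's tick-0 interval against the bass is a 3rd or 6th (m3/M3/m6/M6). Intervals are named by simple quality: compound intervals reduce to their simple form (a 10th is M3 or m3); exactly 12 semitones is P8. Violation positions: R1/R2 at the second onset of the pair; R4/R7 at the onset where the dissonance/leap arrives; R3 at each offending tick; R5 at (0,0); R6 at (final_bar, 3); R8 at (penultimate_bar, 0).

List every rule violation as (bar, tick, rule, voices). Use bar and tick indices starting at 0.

(1, 0, R1, (0, 1))
(2, 0, R4, (0, 1))
(6, 0, R4, (0, 1))
(7, 0, R7, (1,))
(8, 0, R7, (1,))

bar 0: v0=D3 v1=D4 downbeat P8
bar 1: v0=B2 v1=B3 downbeat P8
bar 2: v0=A2 v1=D3 downbeat P4
bar 3: v0=B2 v1=D3 downbeat m3
bar 4: v0=C3 v1=A3 downbeat M6
bar 5: v0=D3 v1=F3 downbeat m3
bar 6: v0=E3 v1=F4 downbeat m2
bar 7: v0=G3 v1=B3 downbeat M3
bar 8: v0=F3 v1=F4 downbeat P8
bar 9: v0=E3 v1=C4 downbeat m6
bar 10: v0=D3 v1=D4 downbeat P8
  -> R1 @ bar 1 tick 0 v(0, 1): D3/D4 P8 -> B2/B3 P8 similar
  -> R4 @ bar 2 tick 0 v(0, 1): A2/D3 P4 untreated
  -> R4 @ bar 6 tick 0 v(0, 1): E3/F4 m2 untreated
  -> R7 @ bar 7 tick 0 v(1,): F4->B3 leap 6st
  -> R7 @ bar 8 tick 0 v(1,): B3->F4 leap 6st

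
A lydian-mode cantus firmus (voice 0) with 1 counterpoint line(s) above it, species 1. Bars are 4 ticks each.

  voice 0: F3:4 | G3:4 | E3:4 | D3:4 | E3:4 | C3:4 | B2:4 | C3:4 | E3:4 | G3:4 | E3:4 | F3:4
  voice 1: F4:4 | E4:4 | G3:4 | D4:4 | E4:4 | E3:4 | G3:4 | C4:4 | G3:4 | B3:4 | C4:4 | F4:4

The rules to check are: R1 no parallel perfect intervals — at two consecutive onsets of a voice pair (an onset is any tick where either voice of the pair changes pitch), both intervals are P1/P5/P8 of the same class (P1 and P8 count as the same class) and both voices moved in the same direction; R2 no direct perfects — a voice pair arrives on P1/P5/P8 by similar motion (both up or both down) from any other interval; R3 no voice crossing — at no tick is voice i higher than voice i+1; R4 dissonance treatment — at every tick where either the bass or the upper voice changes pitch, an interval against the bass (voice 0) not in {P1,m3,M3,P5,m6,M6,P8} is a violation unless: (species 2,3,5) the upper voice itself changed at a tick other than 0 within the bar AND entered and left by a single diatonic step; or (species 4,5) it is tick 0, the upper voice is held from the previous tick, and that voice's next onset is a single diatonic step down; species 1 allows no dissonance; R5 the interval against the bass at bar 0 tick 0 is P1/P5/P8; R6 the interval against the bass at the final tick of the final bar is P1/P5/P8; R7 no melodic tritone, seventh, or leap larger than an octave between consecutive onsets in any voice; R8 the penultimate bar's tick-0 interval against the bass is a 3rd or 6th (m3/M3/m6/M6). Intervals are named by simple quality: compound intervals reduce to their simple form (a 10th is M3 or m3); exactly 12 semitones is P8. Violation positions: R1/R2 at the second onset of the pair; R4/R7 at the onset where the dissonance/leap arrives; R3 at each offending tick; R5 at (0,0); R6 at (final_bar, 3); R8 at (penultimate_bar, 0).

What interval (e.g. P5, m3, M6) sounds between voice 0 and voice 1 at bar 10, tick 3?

m6

voice 0=E3 voice 1=C4 -> m6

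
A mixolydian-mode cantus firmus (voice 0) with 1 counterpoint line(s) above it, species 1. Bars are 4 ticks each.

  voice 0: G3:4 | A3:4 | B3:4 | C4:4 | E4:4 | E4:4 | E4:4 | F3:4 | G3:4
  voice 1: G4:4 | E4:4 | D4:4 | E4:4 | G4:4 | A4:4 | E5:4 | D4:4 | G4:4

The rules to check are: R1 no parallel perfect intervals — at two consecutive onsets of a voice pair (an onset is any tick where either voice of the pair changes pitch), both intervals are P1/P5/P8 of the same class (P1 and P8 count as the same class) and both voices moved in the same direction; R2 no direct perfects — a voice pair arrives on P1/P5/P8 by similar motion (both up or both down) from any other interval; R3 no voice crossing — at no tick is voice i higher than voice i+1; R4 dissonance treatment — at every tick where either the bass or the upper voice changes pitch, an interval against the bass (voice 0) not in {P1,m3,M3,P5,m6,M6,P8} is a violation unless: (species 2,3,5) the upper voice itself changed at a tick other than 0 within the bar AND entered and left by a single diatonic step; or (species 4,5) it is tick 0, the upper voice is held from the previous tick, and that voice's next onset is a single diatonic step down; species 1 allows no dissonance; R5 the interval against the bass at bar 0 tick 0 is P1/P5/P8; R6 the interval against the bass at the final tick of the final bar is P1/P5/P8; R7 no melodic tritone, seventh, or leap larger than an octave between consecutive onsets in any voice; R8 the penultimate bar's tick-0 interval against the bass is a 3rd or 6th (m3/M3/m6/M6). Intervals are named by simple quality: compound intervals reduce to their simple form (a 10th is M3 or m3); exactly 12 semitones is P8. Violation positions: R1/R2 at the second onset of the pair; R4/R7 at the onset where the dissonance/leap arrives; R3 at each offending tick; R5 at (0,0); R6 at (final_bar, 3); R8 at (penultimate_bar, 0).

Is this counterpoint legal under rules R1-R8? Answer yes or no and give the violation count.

No (4 violations)

bar 0: v0=G3 v1=G4 (P8)
bar 1: v0=A3 v1=E4 (P5)
bar 2: v0=B3 v1=D4 (m3)
bar 3: v0=C4 v1=E4 (M3)
bar 4: v0=E4 v1=G4 (m3)
bar 5: v0=E4 v1=A4 (P4)
bar 6: v0=E4 v1=E5 (P8)
bar 7: v0=F3 v1=D4 (M6)
bar 8: v0=G3 v1=G4 (P8)
  R4 @ bar5.0: E4/A4 P4 untreated
  R7 @ bar7.0: E4->F3 leap 11st
  R7 @ bar7.0: E5->D4 leap 14st
  R2 @ bar8.0: F3/D4 M6 -> G3/G4 P8 similar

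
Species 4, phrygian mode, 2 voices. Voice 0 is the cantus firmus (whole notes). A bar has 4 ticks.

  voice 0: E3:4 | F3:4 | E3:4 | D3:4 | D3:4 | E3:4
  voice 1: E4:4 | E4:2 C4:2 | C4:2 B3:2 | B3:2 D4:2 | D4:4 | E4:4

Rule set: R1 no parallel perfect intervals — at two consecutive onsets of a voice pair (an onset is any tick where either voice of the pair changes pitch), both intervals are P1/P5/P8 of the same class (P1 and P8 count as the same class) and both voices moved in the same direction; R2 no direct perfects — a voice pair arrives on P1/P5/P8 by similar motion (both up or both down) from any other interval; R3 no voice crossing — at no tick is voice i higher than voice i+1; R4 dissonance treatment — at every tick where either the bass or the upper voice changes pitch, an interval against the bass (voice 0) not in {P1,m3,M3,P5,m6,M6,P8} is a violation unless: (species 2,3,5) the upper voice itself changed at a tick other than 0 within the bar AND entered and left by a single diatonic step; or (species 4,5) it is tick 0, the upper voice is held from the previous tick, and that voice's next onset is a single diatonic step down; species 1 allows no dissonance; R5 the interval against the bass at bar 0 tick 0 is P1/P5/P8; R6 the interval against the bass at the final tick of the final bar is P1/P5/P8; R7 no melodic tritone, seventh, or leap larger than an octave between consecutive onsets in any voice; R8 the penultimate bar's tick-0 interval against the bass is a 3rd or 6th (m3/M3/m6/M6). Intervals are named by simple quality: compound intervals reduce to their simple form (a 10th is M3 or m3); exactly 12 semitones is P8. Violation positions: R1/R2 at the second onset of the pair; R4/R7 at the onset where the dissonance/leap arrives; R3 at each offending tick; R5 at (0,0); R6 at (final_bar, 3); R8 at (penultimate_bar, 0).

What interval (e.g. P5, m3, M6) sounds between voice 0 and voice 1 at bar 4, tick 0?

P8

voice 0=D3 voice 1=D4 -> P8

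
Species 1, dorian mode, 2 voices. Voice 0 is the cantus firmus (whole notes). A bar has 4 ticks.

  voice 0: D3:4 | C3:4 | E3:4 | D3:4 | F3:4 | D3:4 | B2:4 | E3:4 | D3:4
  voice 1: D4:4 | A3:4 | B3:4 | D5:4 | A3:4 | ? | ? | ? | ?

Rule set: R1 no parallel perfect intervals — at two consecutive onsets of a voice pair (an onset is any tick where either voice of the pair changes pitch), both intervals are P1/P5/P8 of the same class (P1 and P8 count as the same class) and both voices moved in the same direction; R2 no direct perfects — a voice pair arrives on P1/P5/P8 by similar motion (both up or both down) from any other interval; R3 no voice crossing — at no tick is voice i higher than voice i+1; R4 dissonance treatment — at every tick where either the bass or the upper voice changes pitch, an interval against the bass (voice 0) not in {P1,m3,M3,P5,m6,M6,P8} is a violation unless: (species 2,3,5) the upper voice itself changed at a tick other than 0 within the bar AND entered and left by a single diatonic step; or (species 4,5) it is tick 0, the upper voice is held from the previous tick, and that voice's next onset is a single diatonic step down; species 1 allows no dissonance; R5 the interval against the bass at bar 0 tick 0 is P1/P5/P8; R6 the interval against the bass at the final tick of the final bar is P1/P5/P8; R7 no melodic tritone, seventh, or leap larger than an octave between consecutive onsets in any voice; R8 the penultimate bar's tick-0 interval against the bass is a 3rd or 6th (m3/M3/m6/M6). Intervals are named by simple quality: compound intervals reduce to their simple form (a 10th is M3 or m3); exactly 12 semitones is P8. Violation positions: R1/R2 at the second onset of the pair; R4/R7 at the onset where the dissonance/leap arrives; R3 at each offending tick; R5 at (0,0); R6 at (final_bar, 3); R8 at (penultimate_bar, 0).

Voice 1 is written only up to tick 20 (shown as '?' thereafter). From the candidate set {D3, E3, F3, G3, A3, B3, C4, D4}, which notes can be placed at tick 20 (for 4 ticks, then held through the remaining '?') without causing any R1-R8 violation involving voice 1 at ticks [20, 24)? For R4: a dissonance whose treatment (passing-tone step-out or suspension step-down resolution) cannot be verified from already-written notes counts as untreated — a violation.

{A3, B3, D4, F3}

D3: violates R2
E3: violates R4
F3: legal
G3: violates R4
A3: legal
B3: legal
C4: violates R4
D4: legal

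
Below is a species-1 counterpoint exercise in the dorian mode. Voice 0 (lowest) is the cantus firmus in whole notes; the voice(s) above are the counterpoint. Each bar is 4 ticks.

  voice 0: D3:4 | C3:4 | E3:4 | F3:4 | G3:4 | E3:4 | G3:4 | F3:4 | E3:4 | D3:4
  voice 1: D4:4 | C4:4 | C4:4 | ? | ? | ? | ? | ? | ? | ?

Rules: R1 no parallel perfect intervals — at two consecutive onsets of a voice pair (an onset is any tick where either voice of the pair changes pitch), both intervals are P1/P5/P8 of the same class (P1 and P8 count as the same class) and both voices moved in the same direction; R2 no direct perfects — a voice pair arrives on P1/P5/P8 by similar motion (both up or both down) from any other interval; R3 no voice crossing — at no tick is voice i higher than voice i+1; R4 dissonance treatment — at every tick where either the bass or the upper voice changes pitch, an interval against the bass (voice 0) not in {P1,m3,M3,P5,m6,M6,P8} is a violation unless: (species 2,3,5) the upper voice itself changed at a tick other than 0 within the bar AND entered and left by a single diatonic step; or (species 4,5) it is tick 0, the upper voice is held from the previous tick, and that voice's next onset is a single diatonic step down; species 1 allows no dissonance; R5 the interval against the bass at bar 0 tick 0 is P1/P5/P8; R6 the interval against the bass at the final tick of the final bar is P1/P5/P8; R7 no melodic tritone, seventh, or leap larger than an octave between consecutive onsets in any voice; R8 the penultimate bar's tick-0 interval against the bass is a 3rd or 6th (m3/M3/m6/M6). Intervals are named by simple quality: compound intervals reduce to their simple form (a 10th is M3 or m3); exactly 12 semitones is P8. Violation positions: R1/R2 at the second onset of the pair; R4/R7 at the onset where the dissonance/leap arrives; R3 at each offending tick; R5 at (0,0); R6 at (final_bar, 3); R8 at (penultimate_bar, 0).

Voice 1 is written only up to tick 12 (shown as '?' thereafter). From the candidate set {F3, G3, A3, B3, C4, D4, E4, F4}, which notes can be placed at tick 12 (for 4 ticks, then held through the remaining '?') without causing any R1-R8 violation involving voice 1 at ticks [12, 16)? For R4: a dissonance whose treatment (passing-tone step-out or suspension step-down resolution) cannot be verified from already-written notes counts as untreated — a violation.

F3: legal
G3: violates R4
A3: legal
B3: violates R4
C4: legal
D4: legal
E4: violates R4
F4: violates R2

{A3, C4, D4, F3}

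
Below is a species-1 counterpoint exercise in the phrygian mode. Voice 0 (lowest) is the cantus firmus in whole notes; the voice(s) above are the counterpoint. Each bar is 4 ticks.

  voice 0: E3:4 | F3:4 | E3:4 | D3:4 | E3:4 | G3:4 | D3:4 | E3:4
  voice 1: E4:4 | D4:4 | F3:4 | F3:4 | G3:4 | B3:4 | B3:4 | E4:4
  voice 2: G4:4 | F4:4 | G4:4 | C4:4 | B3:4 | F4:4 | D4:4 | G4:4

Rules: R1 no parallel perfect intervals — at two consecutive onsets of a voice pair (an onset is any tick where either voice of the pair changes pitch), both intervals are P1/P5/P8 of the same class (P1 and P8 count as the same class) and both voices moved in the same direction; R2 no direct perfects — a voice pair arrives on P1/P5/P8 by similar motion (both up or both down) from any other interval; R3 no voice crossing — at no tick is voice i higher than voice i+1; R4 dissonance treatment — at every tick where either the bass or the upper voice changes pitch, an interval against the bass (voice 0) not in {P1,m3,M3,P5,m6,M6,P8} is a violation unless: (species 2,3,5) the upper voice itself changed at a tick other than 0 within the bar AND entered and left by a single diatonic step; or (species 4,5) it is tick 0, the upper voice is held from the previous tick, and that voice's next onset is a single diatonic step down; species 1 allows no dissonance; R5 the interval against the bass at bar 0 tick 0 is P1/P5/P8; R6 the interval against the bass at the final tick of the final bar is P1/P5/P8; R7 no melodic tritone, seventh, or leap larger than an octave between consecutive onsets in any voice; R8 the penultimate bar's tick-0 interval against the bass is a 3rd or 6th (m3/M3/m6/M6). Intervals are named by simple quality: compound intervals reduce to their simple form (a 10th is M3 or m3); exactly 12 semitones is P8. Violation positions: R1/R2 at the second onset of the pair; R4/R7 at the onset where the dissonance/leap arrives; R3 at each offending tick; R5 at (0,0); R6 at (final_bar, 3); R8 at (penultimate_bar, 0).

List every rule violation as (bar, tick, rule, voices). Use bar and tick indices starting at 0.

bar 0: v0=E3 v1=E4 v2=G4 downbeat m3
bar 1: v0=F3 v1=D4 v2=F4 downbeat P8
bar 2: v0=E3 v1=F3 v2=G4 downbeat m3
bar 3: v0=D3 v1=F3 v2=C4 downbeat m7
bar 4: v0=E3 v1=G3 v2=B3 downbeat P5
bar 5: v0=G3 v1=B3 v2=F4 downbeat m7
bar 6: v0=D3 v1=B3 v2=D4 downbeat P8
bar 7: v0=E3 v1=E4 v2=G4 downbeat m3
  -> R5 @ bar 0 tick 0 v(0, 2): opens on m3
  -> R4 @ bar 2 tick 0 v(0, 1): E3/F3 m2 untreated
  -> R4 @ bar 3 tick 0 v(0, 2): D3/C4 m7 untreated
  -> R4 @ bar 5 tick 0 v(0, 2): G3/F4 m7 untreated
  -> R7 @ bar 5 tick 0 v(2,): B3->F4 leap 6st
  -> R2 @ bar 6 tick 0 v(0, 2): G3/F4 m7 -> D3/D4 P8 similar
  -> R8 @ bar 6 tick 0 v(0, 2): penult P8 not 3rd/6th
  -> R2 @ bar 7 tick 0 v(0, 1): D3/B3 M6 -> E3/E4 P8 similar
  -> R6 @ bar 7 tick 3 v(0, 2): closes on m3

(0, 0, R5, (0, 2))
(2, 0, R4, (0, 1))
(3, 0, R4, (0, 2))
(5, 0, R4, (0, 2))
(5, 0, R7, (2,))
(6, 0, R2, (0, 2))
(6, 0, R8, (0, 2))
(7, 0, R2, (0, 1))
(7, 3, R6, (0, 2))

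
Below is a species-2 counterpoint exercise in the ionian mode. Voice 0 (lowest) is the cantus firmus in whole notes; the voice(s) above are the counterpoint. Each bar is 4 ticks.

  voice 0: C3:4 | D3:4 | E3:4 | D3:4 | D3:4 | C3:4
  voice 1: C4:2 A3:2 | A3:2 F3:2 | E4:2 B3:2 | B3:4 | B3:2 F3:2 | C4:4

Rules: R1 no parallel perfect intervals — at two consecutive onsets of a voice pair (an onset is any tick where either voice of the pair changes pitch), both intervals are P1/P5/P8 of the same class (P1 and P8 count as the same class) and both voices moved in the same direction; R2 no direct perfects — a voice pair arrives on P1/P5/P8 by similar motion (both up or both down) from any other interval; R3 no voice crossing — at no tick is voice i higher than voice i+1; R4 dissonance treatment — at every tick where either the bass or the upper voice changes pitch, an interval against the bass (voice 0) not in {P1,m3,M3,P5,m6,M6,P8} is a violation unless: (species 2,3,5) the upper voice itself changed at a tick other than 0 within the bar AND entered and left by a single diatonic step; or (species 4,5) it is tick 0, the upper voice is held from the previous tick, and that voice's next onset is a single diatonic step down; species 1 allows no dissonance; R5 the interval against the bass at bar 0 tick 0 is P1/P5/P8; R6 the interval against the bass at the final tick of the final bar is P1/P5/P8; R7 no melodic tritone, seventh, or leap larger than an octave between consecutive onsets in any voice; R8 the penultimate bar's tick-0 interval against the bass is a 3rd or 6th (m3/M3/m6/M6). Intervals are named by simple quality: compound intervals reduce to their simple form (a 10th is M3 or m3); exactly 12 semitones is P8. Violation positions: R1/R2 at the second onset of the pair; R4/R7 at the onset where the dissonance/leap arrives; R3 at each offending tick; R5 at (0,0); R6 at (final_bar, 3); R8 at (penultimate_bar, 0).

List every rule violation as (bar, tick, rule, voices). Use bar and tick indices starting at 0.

bar 0: v0=C3 v1=C4 downbeat P8
bar 1: v0=D3 v1=A3 downbeat P5
bar 2: v0=E3 v1=E4 downbeat P8
bar 3: v0=D3 v1=B3 downbeat M6
bar 4: v0=D3 v1=B3 downbeat M6
bar 5: v0=C3 v1=C4 downbeat P8
  -> R2 @ bar 2 tick 0 v(0, 1): D3/F3 m3 -> E3/E4 P8 similar
  -> R7 @ bar 2 tick 0 v(1,): F3->E4 leap 11st
  -> R7 @ bar 4 tick 2 v(1,): B3->F3 leap 6st

(2, 0, R2, (0, 1))
(2, 0, R7, (1,))
(4, 2, R7, (1,))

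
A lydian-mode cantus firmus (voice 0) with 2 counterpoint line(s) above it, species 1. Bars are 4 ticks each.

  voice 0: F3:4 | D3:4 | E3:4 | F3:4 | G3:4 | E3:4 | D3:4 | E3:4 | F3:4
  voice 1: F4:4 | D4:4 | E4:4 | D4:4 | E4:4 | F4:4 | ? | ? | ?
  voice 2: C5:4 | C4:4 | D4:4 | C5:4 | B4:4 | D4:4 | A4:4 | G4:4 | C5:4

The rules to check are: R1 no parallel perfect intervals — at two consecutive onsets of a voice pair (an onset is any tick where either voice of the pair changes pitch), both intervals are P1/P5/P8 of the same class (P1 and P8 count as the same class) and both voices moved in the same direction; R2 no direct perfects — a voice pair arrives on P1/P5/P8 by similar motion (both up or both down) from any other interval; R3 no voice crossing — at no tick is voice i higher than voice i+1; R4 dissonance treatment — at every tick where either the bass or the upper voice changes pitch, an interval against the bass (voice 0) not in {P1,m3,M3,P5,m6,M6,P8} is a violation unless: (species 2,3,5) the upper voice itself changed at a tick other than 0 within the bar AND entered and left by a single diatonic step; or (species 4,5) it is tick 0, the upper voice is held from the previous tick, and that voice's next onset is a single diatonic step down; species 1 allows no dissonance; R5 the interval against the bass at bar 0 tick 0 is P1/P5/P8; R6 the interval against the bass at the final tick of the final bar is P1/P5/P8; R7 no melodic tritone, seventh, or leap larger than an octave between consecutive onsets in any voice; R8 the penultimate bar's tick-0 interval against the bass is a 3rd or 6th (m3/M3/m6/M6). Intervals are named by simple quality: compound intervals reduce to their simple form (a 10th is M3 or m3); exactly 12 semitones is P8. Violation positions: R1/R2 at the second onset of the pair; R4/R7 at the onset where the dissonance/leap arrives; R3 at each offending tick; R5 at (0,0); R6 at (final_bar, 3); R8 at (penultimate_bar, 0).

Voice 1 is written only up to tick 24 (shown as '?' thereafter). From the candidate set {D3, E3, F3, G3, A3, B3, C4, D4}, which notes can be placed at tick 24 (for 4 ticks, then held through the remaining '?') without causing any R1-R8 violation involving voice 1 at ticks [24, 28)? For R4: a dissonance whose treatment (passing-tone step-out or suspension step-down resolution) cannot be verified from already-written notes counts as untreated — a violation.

D3: violates R2,R7
E3: violates R4,R7
F3: legal
G3: violates R4,R7
A3: violates R2
B3: violates R7
C4: violates R4
D4: violates R2

{F3}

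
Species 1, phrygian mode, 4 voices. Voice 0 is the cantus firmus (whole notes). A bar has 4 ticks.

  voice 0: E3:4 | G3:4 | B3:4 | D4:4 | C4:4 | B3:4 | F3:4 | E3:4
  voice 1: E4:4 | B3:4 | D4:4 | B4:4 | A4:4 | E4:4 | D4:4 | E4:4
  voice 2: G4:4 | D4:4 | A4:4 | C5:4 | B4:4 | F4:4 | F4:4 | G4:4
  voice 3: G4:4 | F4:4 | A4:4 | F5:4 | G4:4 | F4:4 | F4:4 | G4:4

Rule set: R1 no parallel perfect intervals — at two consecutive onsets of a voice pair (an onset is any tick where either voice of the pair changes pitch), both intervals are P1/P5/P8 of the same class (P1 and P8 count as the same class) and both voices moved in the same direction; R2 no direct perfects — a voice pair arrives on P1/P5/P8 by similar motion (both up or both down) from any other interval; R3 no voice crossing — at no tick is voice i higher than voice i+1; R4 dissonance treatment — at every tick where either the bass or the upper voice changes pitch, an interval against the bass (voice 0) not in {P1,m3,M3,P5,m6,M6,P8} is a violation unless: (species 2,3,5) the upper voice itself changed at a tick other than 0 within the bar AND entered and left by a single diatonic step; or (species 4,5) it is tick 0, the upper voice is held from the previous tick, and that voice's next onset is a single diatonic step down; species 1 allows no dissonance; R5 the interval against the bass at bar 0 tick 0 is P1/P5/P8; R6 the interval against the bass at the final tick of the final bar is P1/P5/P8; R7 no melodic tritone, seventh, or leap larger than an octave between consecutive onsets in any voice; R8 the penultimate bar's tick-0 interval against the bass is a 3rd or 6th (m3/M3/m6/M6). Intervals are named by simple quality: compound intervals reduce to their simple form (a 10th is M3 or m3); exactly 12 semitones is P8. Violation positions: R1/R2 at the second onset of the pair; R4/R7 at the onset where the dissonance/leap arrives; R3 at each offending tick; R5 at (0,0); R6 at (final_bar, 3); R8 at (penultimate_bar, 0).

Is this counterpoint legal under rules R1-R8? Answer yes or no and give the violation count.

bar 0: v0=E3 v1=E4 v2=G4 v3=G4 (m3)
bar 1: v0=G3 v1=B3 v2=D4 v3=F4 (m7)
bar 2: v0=B3 v1=D4 v2=A4 v3=A4 (m7)
bar 3: v0=D4 v1=B4 v2=C5 v3=F5 (m3)
bar 4: v0=C4 v1=A4 v2=B4 v3=G4 (P5)
bar 5: v0=B3 v1=E4 v2=F4 v3=F4 (TT)
bar 6: v0=F3 v1=D4 v2=F4 v3=F4 (P8)
bar 7: v0=E3 v1=E4 v2=G4 v3=G4 (m3)
  R5 @ bar0.0: opens on m3
  R5 @ bar0.0: opens on m3
  R4 @ bar1.0: G3/F4 m7 untreated
  R2 @ bar2.0: B3/D4 m3 -> D4/A4 P5 similar
  R2 @ bar2.0: B3/F4 TT -> D4/A4 P5 similar
  R2 @ bar2.0: D4/F4 m3 -> A4/A4 P1 similar
  R4 @ bar2.0: B3/A4 m7 untreated
  R4 @ bar2.0: B3/A4 m7 untreated
  R4 @ bar3.0: D4/C5 m7 untreated
  R2 @ bar4.0: D4/F5 m3 -> C4/G4 P5 similar
  R3 @ bar4.0: B4 above G4
  R4 @ bar4.0: C4/B4 M7 untreated
  R7 @ bar4.0: F5->G4 leap 10st
  R3 @ bar4.1: B4 above G4
  R3 @ bar4.2: B4 above G4
  R3 @ bar4.3: B4 above G4
  R2 @ bar5.0: B4/G4 M3 -> F4/F4 P1 similar
  R4 @ bar5.0: B3/E4 P4 untreated
  R4 @ bar5.0: B3/F4 TT untreated
  R4 @ bar5.0: B3/F4 TT untreated
  R7 @ bar5.0: B4->F4 leap 6st
  R7 @ bar6.0: B3->F3 leap 6st
  R8 @ bar6.0: penult P8 not 3rd/6th
  R8 @ bar6.0: penult P8 not 3rd/6th
  R1 @ bar7.0: F4/F4 P1 -> G4/G4 P1 similar
  R6 @ bar7.3: closes on m3
  R6 @ bar7.3: closes on m3

No (27 violations)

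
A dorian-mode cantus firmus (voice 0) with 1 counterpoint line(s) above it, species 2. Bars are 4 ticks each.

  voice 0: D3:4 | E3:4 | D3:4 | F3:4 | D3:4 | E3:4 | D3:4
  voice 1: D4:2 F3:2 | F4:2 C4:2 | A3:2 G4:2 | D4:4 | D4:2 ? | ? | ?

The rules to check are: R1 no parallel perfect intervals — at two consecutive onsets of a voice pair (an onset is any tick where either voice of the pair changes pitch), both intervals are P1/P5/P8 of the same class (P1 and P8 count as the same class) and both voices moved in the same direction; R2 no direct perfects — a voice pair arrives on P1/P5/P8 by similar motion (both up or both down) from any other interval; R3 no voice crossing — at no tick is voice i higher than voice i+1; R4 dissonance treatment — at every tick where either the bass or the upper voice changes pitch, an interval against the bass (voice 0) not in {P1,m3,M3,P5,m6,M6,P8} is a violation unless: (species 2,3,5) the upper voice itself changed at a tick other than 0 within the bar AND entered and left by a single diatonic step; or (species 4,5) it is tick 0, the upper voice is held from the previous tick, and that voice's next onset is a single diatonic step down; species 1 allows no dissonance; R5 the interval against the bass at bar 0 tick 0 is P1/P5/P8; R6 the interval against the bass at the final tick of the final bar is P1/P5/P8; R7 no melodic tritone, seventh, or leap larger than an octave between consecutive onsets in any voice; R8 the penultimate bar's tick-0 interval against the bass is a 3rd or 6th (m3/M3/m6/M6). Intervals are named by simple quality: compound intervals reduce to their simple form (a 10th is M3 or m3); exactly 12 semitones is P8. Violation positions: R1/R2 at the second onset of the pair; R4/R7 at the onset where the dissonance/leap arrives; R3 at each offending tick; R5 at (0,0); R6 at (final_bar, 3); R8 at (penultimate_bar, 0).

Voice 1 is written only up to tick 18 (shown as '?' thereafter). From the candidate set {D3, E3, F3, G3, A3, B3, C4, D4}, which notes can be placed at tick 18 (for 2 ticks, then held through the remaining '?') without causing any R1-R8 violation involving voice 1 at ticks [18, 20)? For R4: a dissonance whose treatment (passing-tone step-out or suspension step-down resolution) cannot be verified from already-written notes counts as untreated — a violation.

D3: legal
E3: violates R4,R7
F3: legal
G3: violates R4
A3: legal
B3: legal
C4: violates R4
D4: legal

{A3, B3, D3, D4, F3}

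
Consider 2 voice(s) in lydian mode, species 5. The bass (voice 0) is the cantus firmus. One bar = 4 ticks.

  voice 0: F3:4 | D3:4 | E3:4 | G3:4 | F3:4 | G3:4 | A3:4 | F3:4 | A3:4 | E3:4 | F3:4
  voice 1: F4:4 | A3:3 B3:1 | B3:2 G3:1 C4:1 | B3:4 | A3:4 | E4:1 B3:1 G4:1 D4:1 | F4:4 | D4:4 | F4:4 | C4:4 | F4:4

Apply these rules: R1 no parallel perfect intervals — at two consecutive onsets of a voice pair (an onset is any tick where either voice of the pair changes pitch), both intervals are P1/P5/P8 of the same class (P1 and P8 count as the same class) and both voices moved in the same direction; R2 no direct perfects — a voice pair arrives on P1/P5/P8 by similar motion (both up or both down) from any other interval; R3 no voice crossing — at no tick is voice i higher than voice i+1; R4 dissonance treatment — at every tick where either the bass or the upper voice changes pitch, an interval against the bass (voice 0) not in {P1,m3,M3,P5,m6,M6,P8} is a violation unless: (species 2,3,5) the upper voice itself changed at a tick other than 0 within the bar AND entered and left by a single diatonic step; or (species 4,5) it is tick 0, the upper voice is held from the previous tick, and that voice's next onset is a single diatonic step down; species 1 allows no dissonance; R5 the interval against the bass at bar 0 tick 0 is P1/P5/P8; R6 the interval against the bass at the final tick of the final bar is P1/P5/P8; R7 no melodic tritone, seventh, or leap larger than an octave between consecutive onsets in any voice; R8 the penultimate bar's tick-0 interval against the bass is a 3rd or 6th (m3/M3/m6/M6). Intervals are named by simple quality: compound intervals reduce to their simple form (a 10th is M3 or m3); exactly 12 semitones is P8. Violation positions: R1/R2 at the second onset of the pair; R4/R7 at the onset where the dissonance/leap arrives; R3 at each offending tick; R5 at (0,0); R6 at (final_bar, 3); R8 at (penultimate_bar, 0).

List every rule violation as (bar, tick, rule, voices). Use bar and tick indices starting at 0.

bar 0: v0=F3 v1=F4 downbeat P8
bar 1: v0=D3 v1=A3 downbeat P5
bar 2: v0=E3 v1=B3 downbeat P5
bar 3: v0=G3 v1=B3 downbeat M3
bar 4: v0=F3 v1=A3 downbeat M3
bar 5: v0=G3 v1=E4 downbeat M6
bar 6: v0=A3 v1=F4 downbeat m6
bar 7: v0=F3 v1=D4 downbeat M6
bar 8: v0=A3 v1=F4 downbeat m6
bar 9: v0=E3 v1=C4 downbeat m6
bar 10: v0=F3 v1=F4 downbeat P8
  -> R2 @ bar 1 tick 0 v(0, 1): F3/F4 P8 -> D3/A3 P5 similar
  -> R2 @ bar 10 tick 0 v(0, 1): E3/C4 m6 -> F3/F4 P8 similar

(1, 0, R2, (0, 1))
(10, 0, R2, (0, 1))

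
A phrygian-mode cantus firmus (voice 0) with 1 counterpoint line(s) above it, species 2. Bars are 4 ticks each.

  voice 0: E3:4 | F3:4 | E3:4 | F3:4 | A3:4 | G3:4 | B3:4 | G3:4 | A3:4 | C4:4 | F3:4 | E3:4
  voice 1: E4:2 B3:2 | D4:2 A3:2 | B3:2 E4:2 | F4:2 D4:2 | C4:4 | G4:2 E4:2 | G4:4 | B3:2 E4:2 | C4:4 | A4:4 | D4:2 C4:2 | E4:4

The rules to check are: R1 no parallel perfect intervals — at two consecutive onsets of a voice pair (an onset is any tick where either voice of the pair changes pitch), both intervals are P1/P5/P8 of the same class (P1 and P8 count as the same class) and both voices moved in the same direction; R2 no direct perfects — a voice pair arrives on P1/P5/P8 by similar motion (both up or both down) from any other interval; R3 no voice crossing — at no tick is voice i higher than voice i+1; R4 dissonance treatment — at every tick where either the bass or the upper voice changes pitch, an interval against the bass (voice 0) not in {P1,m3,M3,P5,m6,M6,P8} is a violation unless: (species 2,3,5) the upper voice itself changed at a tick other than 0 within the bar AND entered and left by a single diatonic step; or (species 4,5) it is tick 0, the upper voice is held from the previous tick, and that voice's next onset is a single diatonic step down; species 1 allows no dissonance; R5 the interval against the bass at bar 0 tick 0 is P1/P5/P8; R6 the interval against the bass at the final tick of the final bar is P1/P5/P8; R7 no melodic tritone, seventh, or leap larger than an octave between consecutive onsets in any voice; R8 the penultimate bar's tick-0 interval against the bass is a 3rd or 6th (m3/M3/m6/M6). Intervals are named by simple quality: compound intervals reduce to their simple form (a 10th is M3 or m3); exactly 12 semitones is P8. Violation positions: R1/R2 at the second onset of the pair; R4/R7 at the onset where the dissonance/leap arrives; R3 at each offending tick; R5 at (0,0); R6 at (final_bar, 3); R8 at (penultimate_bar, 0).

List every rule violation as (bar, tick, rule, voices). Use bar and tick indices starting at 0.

bar 0: v0=E3 v1=E4 downbeat P8
bar 1: v0=F3 v1=D4 downbeat M6
bar 2: v0=E3 v1=B3 downbeat P5
bar 3: v0=F3 v1=F4 downbeat P8
bar 4: v0=A3 v1=C4 downbeat m3
bar 5: v0=G3 v1=G4 downbeat P8
bar 6: v0=B3 v1=G4 downbeat m6
bar 7: v0=G3 v1=B3 downbeat M3
bar 8: v0=A3 v1=C4 downbeat m3
bar 9: v0=C4 v1=A4 downbeat M6
bar 10: v0=F3 v1=D4 downbeat M6
bar 11: v0=E3 v1=E4 downbeat P8
  -> R1 @ bar 3 tick 0 v(0, 1): E3/E4 P8 -> F3/F4 P8 similar

(3, 0, R1, (0, 1))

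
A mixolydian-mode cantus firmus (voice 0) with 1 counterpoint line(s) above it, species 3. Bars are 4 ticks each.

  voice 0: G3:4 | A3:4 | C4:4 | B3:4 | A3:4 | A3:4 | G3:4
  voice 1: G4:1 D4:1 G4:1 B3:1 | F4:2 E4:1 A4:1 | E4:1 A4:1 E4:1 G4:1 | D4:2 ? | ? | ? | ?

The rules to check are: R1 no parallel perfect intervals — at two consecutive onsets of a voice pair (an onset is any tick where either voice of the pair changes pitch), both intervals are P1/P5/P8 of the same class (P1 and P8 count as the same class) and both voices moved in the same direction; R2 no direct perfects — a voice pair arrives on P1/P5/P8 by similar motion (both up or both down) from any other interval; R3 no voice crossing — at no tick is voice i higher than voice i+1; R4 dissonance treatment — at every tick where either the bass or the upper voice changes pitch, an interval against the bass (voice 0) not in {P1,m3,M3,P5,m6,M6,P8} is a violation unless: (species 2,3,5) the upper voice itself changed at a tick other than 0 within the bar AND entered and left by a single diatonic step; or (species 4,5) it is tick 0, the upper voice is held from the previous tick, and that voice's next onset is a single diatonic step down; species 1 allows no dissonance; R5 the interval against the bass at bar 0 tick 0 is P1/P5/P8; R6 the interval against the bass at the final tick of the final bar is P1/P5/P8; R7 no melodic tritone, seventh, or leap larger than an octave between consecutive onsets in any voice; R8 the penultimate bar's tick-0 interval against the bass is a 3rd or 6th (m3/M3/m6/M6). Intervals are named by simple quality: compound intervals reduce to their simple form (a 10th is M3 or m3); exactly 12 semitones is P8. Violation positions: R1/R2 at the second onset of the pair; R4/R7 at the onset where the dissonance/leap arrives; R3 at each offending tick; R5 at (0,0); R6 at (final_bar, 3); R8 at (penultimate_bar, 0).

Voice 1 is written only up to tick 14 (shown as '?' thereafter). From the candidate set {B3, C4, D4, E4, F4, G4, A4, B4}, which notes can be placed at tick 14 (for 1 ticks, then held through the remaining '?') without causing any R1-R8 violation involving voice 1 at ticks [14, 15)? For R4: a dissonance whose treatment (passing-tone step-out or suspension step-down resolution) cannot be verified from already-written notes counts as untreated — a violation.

B3: legal
C4: violates R4
D4: legal
E4: violates R4
F4: violates R4
G4: legal
A4: violates R4
B4: legal

{B3, B4, D4, G4}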